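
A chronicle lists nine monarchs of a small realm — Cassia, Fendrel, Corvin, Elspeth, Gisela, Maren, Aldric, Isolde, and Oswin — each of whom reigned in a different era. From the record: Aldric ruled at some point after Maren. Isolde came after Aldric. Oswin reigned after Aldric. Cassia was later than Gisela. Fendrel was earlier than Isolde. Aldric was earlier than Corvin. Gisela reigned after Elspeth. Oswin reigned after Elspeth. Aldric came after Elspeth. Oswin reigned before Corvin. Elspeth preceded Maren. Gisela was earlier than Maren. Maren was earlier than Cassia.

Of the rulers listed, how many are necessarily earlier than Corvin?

5

Directly stated before Corvin: Aldric and Oswin.
Elspeth reaches Corvin via Elspeth → Aldric → Corvin.
Gisela reaches Corvin via Gisela → Maren → Aldric → Corvin.
Maren reaches Corvin via Maren → Aldric → Corvin.
That's Aldric, Elspeth, Gisela, Maren, and Oswin — 5 in all.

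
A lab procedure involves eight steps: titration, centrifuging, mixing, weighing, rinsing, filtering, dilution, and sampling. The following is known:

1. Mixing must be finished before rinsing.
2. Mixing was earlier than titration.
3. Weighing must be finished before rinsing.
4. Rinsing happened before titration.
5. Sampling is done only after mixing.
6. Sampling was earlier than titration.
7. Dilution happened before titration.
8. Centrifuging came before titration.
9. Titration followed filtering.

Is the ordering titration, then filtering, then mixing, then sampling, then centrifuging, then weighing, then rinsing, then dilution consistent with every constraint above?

no

The constraints require mixing before titration, but in the proposed sequence titration appears ahead of mixing. That one violation is enough.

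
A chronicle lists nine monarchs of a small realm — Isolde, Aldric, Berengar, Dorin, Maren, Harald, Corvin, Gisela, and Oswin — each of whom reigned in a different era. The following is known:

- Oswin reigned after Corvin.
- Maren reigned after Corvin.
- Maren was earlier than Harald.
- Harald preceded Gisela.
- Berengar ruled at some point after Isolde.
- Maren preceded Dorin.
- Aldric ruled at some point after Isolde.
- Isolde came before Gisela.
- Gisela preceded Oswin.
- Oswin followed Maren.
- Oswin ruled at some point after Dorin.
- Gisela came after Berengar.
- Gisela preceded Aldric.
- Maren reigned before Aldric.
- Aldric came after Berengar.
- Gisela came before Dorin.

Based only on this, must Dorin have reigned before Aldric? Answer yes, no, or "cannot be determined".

cannot be determined

No chain of stated constraints runs from Dorin to Aldric, and none runs from Aldric to Dorin either.
So the relative order of Dorin and Aldric is not fixed by the given facts.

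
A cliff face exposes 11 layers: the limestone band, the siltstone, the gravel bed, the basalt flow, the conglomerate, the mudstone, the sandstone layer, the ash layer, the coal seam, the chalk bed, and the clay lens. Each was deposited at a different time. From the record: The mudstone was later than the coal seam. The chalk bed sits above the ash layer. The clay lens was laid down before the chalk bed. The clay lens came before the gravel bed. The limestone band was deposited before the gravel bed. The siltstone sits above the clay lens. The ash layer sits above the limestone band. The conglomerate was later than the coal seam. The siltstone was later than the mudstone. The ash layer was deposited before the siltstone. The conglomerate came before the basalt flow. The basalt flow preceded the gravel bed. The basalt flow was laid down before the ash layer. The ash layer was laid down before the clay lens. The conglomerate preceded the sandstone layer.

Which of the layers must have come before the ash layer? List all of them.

Directly stated before the ash layer: the basalt flow and the limestone band.
The coal seam reaches the ash layer via the coal seam → the conglomerate → the basalt flow → the ash layer.
The conglomerate reaches the ash layer via the conglomerate → the basalt flow → the ash layer.
No chain forces the gravel bed (or any of the others) ahead of the ash layer.

the basalt flow, the coal seam, the conglomerate, the limestone band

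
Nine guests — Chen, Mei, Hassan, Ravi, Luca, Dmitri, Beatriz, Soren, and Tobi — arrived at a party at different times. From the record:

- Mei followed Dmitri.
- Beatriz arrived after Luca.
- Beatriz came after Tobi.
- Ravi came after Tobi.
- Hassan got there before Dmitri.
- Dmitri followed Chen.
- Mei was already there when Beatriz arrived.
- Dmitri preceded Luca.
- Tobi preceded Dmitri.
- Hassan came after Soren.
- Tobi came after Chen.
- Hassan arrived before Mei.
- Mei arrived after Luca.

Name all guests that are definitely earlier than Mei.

Chen, Dmitri, Hassan, Luca, Soren, Tobi

Directly stated before Mei: Dmitri, Hassan, and Luca.
Chen reaches Mei via Chen → Dmitri → Mei.
Soren reaches Mei via Soren → Hassan → Mei.
Tobi reaches Mei via Tobi → Dmitri → Mei.
No chain forces Ravi (or any of the others) ahead of Mei.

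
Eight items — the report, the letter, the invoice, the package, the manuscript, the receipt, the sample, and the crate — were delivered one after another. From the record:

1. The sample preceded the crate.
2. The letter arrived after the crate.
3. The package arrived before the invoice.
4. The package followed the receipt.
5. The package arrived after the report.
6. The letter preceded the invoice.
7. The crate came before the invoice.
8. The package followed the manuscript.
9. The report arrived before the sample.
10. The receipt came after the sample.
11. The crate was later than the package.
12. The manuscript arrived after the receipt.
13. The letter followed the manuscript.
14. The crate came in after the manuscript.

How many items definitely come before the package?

4

Directly stated before the package: the manuscript, the receipt, and the report.
The sample reaches the package via the sample → the receipt → the package.
That's the manuscript, the receipt, the report, and the sample — 4 in all.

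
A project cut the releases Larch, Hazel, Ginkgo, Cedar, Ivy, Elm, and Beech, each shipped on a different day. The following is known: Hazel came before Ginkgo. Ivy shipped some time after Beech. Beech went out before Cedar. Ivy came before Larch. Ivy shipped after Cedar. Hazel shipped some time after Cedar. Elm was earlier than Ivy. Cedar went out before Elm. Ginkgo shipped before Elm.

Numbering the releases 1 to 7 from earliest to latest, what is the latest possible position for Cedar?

Cedar must come before Elm, Ginkgo, Hazel, Ivy, and Larch — 5 releases forced after it.
Everything else can be placed before Cedar in some valid order, so Cedar can sit as late as position 7 − 5 = 2.

2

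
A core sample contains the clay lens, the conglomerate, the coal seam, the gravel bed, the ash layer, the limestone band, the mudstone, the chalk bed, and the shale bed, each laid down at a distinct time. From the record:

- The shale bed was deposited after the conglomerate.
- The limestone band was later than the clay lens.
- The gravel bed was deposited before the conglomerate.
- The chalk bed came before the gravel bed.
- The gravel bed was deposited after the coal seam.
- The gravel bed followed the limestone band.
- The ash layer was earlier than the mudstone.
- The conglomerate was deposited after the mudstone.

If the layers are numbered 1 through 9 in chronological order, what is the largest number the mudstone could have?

The mudstone must come before the conglomerate and the shale bed — 2 layers forced after it.
Everything else can be placed before the mudstone in some valid order, so the mudstone can sit as late as position 9 − 2 = 7.

7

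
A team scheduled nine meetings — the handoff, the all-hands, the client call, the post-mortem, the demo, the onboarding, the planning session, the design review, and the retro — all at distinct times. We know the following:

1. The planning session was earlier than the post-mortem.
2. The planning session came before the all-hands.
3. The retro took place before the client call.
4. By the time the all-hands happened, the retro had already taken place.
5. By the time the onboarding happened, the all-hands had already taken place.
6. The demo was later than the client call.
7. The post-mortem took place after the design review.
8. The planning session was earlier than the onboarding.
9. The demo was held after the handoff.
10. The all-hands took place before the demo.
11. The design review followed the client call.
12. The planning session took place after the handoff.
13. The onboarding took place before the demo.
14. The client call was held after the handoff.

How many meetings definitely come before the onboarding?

4

Directly stated before the onboarding: the all-hands and the planning session.
The handoff reaches the onboarding via the handoff → the planning session → the onboarding.
The retro reaches the onboarding via the retro → the all-hands → the onboarding.
That's the all-hands, the handoff, the planning session, and the retro — 4 in all.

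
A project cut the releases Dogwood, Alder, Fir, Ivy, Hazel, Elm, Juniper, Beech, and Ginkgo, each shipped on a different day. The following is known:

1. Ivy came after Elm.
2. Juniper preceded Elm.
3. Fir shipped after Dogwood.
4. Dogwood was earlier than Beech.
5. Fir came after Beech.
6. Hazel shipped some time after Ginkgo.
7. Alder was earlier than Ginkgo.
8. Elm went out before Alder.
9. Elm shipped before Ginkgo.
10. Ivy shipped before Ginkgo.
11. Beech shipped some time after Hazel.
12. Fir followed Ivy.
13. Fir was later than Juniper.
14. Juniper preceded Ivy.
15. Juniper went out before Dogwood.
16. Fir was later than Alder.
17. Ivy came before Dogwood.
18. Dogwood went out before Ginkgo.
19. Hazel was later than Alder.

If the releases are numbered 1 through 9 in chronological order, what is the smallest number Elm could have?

2

Juniper must come before Elm — 1 forced predecessor.
Nothing else is forced ahead of Elm, so its earliest slot is position 1 + 1 = 2.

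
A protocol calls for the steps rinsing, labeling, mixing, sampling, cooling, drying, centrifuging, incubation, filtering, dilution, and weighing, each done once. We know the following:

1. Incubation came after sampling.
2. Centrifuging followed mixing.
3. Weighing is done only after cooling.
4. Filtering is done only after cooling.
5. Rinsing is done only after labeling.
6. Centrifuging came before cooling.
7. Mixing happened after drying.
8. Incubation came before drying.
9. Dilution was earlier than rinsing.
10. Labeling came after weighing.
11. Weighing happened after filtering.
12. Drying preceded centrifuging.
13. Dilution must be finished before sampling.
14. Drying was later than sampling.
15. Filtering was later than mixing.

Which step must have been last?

rinsing

Every other step has a chain of constraints placing it before rinsing, so rinsing is last.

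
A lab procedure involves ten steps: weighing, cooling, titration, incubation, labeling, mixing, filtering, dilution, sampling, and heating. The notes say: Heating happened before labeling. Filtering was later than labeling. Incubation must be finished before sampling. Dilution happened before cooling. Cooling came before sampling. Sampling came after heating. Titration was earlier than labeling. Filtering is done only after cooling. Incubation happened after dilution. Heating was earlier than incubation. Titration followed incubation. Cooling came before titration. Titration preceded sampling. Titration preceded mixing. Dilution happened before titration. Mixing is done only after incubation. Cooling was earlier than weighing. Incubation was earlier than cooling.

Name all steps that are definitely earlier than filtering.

cooling, dilution, heating, incubation, labeling, titration

Directly stated before filtering: cooling and labeling.
Dilution reaches filtering via dilution → cooling → filtering.
Heating reaches filtering via heating → labeling → filtering.
Incubation reaches filtering via incubation → cooling → filtering.
Likewise titration reaches filtering by chaining the stated constraints.
No chain forces weighing (or any of the others) ahead of filtering.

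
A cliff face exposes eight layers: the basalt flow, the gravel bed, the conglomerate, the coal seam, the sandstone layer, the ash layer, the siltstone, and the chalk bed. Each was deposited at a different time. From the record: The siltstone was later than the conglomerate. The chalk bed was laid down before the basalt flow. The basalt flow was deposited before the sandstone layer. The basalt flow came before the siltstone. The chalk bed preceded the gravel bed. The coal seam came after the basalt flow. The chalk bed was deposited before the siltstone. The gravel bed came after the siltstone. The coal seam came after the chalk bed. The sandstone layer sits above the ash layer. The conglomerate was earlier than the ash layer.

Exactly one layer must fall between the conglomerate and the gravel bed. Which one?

the siltstone

Tracing the constraints gives the conglomerate → the siltstone → the gravel bed, so the siltstone sits after the conglomerate and before the gravel bed.
No other layer is forced both after the conglomerate and before the gravel bed.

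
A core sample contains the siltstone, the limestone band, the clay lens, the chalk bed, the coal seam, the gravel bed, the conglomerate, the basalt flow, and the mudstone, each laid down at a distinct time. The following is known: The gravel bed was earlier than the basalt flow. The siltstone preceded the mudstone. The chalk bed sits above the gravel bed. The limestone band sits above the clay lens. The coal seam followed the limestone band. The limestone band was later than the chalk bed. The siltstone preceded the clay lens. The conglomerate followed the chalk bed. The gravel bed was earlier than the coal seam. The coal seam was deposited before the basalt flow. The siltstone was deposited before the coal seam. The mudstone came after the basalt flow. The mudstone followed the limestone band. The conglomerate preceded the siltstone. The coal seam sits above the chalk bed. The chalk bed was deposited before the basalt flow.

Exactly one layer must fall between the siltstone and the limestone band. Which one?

the clay lens

Tracing the constraints gives the siltstone → the clay lens → the limestone band, so the clay lens sits after the siltstone and before the limestone band.
No other layer is forced both after the siltstone and before the limestone band.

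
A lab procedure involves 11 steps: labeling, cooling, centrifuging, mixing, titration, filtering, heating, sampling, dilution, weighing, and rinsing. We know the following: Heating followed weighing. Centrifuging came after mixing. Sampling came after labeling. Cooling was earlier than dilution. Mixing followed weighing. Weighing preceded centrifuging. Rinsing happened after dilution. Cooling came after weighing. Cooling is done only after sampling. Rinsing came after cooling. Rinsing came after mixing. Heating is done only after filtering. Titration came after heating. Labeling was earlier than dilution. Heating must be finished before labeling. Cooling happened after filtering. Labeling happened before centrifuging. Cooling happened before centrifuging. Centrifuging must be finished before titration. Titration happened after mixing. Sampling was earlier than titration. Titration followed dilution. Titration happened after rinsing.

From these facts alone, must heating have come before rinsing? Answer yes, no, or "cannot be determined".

Chain the constraints: heating → labeling → dilution → rinsing. Each link is directly stated, so heating comes before rinsing.

yes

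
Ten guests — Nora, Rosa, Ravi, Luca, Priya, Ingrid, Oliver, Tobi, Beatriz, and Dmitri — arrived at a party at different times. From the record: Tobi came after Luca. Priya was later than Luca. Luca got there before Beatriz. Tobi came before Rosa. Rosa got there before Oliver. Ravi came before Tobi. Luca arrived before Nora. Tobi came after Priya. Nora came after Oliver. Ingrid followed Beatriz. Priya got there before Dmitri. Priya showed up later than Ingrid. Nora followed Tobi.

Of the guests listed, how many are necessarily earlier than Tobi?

5

Directly stated before Tobi: Luca, Priya, and Ravi.
Beatriz reaches Tobi via Beatriz → Ingrid → Priya → Tobi.
Ingrid reaches Tobi via Ingrid → Priya → Tobi.
That's Beatriz, Ingrid, Luca, Priya, and Ravi — 5 in all.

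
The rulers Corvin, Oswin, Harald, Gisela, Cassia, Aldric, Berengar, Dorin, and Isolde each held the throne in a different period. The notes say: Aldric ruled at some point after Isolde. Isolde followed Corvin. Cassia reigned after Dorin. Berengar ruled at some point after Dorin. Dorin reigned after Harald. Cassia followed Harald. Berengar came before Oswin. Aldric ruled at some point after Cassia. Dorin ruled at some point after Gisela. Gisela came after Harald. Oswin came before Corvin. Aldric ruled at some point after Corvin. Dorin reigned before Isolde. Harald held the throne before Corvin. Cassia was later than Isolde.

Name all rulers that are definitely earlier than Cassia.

Berengar, Corvin, Dorin, Gisela, Harald, Isolde, Oswin

Directly stated before Cassia: Dorin, Harald, and Isolde.
Berengar reaches Cassia via Berengar → Oswin → Corvin → Isolde → Cassia.
Corvin reaches Cassia via Corvin → Isolde → Cassia.
Gisela reaches Cassia via Gisela → Dorin → Cassia.
Likewise Oswin reaches Cassia by chaining the stated constraints.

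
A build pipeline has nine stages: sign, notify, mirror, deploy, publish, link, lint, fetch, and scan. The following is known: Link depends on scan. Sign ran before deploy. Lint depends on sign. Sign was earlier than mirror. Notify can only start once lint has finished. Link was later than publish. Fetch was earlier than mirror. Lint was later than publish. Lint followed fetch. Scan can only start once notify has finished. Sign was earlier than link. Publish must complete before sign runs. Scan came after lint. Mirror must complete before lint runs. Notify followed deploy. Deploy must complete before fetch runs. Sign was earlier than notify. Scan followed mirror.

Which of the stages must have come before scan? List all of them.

deploy, fetch, lint, mirror, notify, publish, sign

Directly stated before scan: lint, mirror, and notify.
Deploy reaches scan via deploy → notify → scan.
Fetch reaches scan via fetch → lint → scan.
Publish reaches scan via publish → lint → scan.
Likewise sign reaches scan by chaining the stated constraints.
No chain forces link ahead of scan.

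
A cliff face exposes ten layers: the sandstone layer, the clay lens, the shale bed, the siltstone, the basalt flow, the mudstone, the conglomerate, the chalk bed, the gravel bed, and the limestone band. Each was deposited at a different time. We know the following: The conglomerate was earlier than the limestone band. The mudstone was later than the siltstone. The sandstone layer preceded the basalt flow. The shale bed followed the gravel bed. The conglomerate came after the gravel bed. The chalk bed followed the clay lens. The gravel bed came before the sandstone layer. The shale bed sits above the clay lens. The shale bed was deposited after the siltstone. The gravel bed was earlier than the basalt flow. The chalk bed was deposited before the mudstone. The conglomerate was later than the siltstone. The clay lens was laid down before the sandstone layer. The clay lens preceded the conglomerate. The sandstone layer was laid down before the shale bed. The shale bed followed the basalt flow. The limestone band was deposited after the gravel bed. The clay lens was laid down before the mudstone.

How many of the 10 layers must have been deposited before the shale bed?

Directly stated before the shale bed: the basalt flow, the clay lens, the gravel bed, the sandstone layer, and the siltstone.
No chain forces the chalk bed (or any of the others) ahead of the shale bed.
That's the basalt flow, the clay lens, the gravel bed, the sandstone layer, and the siltstone — 5 in all.

5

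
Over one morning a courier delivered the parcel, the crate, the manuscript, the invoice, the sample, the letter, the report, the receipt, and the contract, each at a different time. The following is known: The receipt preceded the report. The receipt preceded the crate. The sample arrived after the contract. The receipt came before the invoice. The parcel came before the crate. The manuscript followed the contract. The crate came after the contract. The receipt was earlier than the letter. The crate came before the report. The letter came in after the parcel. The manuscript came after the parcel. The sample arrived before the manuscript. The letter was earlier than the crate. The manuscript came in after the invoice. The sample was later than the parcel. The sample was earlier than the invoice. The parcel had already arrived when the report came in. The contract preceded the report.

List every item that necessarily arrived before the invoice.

the contract, the parcel, the receipt, the sample

Directly stated before the invoice: the receipt and the sample.
The contract reaches the invoice via the contract → the sample → the invoice.
The parcel reaches the invoice via the parcel → the sample → the invoice.
No chain forces the letter (or any of the others) ahead of the invoice.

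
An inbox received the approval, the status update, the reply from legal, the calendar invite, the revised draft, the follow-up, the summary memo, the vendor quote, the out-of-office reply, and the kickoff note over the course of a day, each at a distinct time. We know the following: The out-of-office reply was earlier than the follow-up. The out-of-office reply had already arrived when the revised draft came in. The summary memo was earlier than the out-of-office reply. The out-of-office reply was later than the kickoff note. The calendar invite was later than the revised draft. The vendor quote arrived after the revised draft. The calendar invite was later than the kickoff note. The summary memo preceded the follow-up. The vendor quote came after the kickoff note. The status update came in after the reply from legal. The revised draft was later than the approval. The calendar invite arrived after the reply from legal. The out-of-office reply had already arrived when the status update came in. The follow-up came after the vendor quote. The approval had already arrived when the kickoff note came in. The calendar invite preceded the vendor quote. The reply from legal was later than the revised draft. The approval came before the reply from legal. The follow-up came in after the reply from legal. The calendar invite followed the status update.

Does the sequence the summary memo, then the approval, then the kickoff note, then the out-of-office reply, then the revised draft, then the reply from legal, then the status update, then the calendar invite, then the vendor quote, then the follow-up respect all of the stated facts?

Check each stated constraint against the proposed order — e.g. the kickoff note is ahead of the vendor quote; the summary memo is ahead of the follow-up. Every pair is in the required order; nothing is violated.

yes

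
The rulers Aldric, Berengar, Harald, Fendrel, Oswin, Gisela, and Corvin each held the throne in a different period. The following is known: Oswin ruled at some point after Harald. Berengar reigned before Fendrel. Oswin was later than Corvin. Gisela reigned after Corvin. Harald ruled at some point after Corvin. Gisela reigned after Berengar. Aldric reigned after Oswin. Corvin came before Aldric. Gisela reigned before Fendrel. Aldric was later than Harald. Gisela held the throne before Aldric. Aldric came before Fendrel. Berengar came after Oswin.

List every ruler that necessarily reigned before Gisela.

Directly stated before Gisela: Berengar and Corvin.
Harald reaches Gisela via Harald → Oswin → Berengar → Gisela.
Oswin reaches Gisela via Oswin → Berengar → Gisela.
No chain forces Aldric (or any of the others) ahead of Gisela.

Berengar, Corvin, Harald, Oswin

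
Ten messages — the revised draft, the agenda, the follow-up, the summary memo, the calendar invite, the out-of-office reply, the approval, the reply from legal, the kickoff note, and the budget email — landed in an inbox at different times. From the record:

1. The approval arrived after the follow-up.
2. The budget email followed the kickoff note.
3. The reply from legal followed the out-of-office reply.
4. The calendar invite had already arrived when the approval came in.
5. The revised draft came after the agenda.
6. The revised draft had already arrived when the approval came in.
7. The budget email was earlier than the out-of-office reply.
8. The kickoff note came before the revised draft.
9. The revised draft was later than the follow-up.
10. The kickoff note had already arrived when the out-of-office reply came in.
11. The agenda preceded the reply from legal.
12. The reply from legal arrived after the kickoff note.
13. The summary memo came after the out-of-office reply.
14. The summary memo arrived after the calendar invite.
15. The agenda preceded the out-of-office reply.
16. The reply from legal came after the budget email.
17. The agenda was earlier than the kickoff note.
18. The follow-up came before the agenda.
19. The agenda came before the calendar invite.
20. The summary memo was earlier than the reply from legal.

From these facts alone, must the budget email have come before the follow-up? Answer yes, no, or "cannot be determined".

Tracing the constraints gives the follow-up → the agenda → the kickoff note → the budget email, so the follow-up must come before the budget email.
That means the budget email cannot be before the follow-up.

no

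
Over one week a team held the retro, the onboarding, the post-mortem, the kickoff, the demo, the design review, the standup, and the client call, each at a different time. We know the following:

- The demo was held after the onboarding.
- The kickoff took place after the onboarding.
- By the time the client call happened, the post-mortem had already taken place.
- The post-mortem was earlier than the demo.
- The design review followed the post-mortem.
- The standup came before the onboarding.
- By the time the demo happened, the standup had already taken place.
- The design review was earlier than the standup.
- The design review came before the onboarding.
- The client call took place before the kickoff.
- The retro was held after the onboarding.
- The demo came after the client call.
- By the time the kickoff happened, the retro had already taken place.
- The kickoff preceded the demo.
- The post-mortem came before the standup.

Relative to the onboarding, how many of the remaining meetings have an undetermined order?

1

Forced before the onboarding: the design review, the post-mortem, and the standup; forced after the onboarding: the demo, the kickoff, and the retro.
That leaves the client call with no forced order relative to the onboarding — 1.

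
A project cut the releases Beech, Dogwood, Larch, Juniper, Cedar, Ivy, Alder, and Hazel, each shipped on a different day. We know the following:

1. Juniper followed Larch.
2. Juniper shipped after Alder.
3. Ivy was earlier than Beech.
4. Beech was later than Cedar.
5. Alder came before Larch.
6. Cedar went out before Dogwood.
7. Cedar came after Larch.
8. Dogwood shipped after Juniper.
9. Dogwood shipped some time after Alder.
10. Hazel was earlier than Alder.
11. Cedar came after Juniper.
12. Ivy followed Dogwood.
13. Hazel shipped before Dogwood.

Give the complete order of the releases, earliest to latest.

The constraints fix every adjacent pair, so only one ordering works:
Hazel → Alder → Larch → Juniper → Cedar → Dogwood → Ivy → Beech.

Hazel, Alder, Larch, Juniper, Cedar, Dogwood, Ivy, Beech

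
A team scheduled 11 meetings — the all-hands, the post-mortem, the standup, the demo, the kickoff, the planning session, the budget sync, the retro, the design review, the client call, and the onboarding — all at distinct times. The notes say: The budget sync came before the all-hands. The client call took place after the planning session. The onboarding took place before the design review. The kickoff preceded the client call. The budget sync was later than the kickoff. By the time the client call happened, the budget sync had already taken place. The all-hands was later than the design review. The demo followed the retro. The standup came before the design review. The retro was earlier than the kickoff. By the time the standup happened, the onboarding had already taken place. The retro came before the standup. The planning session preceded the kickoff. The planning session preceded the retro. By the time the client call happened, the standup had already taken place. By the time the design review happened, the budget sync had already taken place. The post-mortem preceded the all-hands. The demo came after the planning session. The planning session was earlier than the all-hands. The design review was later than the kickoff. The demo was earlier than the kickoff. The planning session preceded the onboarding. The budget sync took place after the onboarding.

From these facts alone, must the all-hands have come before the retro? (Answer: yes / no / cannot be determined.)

Tracing the constraints gives the retro → the standup → the design review → the all-hands, so the retro must come before the all-hands.
That means the all-hands cannot be before the retro.

no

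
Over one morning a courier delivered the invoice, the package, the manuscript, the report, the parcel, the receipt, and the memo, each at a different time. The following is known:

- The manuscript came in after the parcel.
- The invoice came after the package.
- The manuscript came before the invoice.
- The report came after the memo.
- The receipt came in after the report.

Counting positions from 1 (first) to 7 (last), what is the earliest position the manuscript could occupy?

The parcel must come before the manuscript — 1 forced predecessor.
Nothing else is forced ahead of the manuscript, so its earliest slot is position 1 + 1 = 2.

2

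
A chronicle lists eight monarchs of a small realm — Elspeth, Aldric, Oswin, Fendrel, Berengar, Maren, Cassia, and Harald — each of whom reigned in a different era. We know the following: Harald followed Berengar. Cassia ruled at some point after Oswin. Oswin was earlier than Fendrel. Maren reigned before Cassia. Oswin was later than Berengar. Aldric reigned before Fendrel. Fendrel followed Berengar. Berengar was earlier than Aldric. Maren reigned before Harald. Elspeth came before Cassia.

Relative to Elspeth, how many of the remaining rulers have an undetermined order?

Forced after Elspeth: Cassia.
That leaves Aldric, Berengar, Fendrel, Harald, Maren, and Oswin with no forced order relative to Elspeth — 6.

6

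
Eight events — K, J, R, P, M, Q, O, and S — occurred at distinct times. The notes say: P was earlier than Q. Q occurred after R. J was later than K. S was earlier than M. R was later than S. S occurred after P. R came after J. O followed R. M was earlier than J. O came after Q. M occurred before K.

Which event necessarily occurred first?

P has a chain of constraints placing it before every other event, so P must be first.

P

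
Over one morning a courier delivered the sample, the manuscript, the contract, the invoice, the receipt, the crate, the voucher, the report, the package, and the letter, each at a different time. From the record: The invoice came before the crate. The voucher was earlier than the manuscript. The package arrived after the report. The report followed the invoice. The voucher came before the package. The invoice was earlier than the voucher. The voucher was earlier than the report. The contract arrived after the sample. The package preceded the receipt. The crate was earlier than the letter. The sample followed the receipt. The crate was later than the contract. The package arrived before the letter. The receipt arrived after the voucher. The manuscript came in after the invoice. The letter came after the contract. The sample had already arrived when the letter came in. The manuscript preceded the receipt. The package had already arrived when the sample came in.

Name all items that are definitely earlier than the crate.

the contract, the invoice, the manuscript, the package, the receipt, the report, the sample, the voucher

Directly stated before the crate: the contract and the invoice.
The manuscript reaches the crate via the manuscript → the receipt → the sample → the contract → the crate.
The package reaches the crate via the package → the sample → the contract → the crate.
The receipt reaches the crate via the receipt → the sample → the contract → the crate.
Likewise the report, the sample, and the voucher each reach the crate by chaining the stated constraints.
No chain forces the letter ahead of the crate.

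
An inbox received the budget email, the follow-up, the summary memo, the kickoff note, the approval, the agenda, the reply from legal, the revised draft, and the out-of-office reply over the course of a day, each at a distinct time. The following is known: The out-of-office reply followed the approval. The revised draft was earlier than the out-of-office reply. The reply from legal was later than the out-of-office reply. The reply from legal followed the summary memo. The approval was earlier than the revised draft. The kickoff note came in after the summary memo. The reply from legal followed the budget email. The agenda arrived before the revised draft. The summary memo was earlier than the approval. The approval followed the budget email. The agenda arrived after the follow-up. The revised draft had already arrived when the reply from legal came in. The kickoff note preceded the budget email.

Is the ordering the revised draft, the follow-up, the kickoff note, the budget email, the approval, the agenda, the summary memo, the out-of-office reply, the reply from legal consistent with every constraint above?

no

The constraints require the approval before the revised draft, but in the proposed sequence the revised draft appears ahead of the approval. That one violation is enough.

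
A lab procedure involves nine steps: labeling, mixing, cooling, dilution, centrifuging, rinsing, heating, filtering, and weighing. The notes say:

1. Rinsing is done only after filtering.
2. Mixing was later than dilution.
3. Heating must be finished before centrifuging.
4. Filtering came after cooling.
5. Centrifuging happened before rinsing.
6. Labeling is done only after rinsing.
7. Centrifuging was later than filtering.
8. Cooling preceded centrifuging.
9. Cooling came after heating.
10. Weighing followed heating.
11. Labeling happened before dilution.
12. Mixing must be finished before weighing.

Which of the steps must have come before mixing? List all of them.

Directly stated before mixing: dilution.
Centrifuging reaches mixing via centrifuging → rinsing → labeling → dilution → mixing.
Cooling reaches mixing via cooling → centrifuging → rinsing → labeling → dilution → mixing.
Filtering reaches mixing via filtering → rinsing → labeling → dilution → mixing.
Likewise heating, labeling, and rinsing each reach mixing by chaining the stated constraints.
No chain forces weighing ahead of mixing.

centrifuging, cooling, dilution, filtering, heating, labeling, rinsing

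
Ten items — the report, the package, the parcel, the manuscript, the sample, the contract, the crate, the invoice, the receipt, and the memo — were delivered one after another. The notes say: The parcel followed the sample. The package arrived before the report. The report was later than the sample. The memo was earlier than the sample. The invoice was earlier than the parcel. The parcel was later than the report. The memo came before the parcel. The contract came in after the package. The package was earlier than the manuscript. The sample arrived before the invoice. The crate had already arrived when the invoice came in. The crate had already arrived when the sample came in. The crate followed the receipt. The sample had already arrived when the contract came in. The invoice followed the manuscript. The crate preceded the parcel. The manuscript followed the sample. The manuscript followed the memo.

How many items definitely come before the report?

Directly stated before the report: the package and the sample.
The crate reaches the report via the crate → the sample → the report.
The memo reaches the report via the memo → the sample → the report.
The receipt reaches the report via the receipt → the crate → the sample → the report.
That's the crate, the memo, the package, the receipt, and the sample — 5 in all.

5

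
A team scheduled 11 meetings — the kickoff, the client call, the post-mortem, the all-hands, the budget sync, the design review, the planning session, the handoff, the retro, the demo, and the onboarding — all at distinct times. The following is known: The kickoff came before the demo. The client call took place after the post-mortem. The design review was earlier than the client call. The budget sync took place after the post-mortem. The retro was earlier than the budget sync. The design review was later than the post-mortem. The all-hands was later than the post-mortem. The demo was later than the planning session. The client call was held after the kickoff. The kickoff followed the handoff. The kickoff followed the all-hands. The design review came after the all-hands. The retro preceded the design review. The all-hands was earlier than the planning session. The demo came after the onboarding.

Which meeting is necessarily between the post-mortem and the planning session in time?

Tracing the constraints gives the post-mortem → the all-hands → the planning session, so the all-hands sits after the post-mortem and before the planning session.
No other meeting is forced both after the post-mortem and before the planning session.

the all-hands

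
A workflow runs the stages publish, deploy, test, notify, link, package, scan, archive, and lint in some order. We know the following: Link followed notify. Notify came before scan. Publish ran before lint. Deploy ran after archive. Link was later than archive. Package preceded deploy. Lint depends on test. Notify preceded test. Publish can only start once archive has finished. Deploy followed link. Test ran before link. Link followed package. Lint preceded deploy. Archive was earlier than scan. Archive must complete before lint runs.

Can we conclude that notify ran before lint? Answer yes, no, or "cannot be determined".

yes

Chain the constraints: notify → test → lint. Each link is directly stated, so notify comes before lint.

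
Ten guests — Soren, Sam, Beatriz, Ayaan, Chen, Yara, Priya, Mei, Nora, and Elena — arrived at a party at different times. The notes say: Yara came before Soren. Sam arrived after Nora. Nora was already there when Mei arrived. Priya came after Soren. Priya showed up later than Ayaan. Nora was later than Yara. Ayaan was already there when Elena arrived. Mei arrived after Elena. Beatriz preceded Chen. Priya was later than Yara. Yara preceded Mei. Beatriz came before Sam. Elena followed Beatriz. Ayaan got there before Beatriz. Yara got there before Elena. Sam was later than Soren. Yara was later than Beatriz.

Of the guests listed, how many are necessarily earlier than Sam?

5

Directly stated before Sam: Beatriz, Nora, and Soren.
Ayaan reaches Sam via Ayaan → Beatriz → Sam.
Yara reaches Sam via Yara → Nora → Sam.
That's Ayaan, Beatriz, Nora, Soren, and Yara — 5 in all.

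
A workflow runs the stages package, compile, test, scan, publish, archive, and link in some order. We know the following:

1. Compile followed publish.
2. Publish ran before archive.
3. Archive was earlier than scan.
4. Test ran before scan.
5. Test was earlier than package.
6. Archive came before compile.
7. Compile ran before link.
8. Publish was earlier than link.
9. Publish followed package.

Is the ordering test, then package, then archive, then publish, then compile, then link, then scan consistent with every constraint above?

no

The constraints require publish before archive, but in the proposed sequence archive appears ahead of publish. That one violation is enough.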